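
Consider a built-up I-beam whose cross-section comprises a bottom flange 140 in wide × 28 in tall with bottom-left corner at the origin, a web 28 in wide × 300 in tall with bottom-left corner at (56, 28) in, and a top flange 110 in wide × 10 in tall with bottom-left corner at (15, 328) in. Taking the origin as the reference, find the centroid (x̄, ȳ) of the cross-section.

x̄ = 70.00 in, ȳ = 142.80 in

bottom flange: A = 140 × 28 = 3920.00, centroid at (70.00, 14.00).
web: A = 28 × 300 = 8400.00, centroid at (70.00, 178.00).
top flange: A = 110 × 10 = 1100.00, centroid at (70.00, 333.00).
ΣA = 13420.00 in²
ΣAx̄ = (3920.00)(70.00) + (8400.00)(70.00) + (1100.00)(70.00) = 939400.00 in³
ΣAȳ = (3920.00)(14.00) + (8400.00)(178.00) + (1100.00)(333.00) = 1916380.00 in³
x̄ = 939400.00 / 13420.00 = 70.00 in
ȳ = 1916380.00 / 13420.00 = 142.80 in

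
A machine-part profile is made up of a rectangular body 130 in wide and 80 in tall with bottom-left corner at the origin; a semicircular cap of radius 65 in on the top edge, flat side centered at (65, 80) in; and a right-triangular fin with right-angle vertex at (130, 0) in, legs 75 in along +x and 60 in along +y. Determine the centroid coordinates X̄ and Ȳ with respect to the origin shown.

rectangular body: A = 130 × 80 = 10400.00, centroid at (65.00, 40.00).
semicircular top: A = ½π·65² = 6636.61, centroid at (65.00, 107.59).
triangular fin: A = ½·75·60 = 2250.00, centroid at (155.00, 20.00).
ΣA = 19286.61 in², ΣAX̄ = 1456129.94 in³, ΣAȲ = 1175012.49 in³.
X̄ = 1456129.94/19286.61 = 75.50 in; Ȳ = 1175012.49/19286.61 = 60.92 in.

X̄ = 75.50 in, Ȳ = 60.92 in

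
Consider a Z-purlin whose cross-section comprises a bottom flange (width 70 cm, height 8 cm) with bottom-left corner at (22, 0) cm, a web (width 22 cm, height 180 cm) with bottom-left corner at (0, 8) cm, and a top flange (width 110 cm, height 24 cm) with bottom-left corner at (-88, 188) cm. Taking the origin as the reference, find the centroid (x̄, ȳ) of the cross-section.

bottom flange: A = 70 × 8 = 560.00, centroid at (57.00, 4.00).
web: A = 22 × 180 = 3960.00, centroid at (11.00, 98.00).
top flange: A = 110 × 24 = 2640.00, centroid at (-33.00, 200.00).
ΣA = 7160.00 cm², ΣAx̄ = -11640.00 cm³, ΣAȳ = 918320.00 cm³.
x̄ = -11640.00/7160.00 = -1.63 cm; ȳ = 918320.00/7160.00 = 128.26 cm.

x̄ = -1.63 cm, ȳ = 128.26 cm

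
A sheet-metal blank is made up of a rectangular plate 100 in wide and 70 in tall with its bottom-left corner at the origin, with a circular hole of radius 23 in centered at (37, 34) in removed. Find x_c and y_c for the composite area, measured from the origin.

plate: A = 100 × 70 = 7000.00, centroid at (50.00, 35.00).
hole: A = −π·23² = -1661.90, centroid at (37.00, 34.00).
ΣA = 5338.10 in², ΣAx_c = 288509.61 in³, ΣAy_c = 188495.31 in³.
x_c = 288509.61/5338.10 = 54.05 in; y_c = 188495.31/5338.10 = 35.31 in.

x_c = 54.05 in, y_c = 35.31 in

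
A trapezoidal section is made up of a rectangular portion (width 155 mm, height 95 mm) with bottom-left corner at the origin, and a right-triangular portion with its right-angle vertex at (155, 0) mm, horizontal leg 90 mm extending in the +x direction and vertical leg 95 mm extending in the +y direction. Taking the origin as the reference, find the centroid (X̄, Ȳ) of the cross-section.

Part | A | x̄ᵢ | ȳᵢ | A·x̄ᵢ | A·ȳᵢ
rectangular portion | 14725.00 | 77.50 | 47.50 | 1141187.50 | 699437.50
triangular portion | 4275.00 | 185.00 | 31.67 | 790875.00 | 135375.00
Σ | 19000.00 |  |  | 1932062.50 | 834812.50
X̄ = 1932062.50 / 19000.00 = 101.69 mm
Ȳ = 834812.50 / 19000.00 = 43.94 mm

X̄ = 101.69 mm, Ȳ = 43.94 mm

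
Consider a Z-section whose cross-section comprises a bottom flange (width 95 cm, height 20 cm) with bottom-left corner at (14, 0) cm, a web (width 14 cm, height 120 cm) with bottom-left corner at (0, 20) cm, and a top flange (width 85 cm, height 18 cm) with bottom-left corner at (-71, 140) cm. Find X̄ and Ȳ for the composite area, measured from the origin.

X̄ = 16.64 cm, Ȳ = 74.63 cm

bottom flange: A = 95 × 20 = 1900.00, centroid at (61.50, 10.00).
web: A = 14 × 120 = 1680.00, centroid at (7.00, 80.00).
top flange: A = 85 × 18 = 1530.00, centroid at (-28.50, 149.00).
ΣA = 5110.00 cm²
ΣAX̄ = (1900.00)(61.50) + (1680.00)(7.00) + (1530.00)(-28.50) = 85005.00 cm³
ΣAȲ = (1900.00)(10.00) + (1680.00)(80.00) + (1530.00)(149.00) = 381370.00 cm³
X̄ = 85005.00 / 5110.00 = 16.64 cm
Ȳ = 381370.00 / 5110.00 = 74.63 cm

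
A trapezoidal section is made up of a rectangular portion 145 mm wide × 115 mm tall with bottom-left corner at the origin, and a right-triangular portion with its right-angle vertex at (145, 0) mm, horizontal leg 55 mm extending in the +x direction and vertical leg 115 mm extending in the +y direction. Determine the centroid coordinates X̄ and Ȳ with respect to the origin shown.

X̄ = 86.98 mm, Ȳ = 54.44 mm

rectangular portion: A = 145 × 115 = 16675.00, centroid at (72.50, 57.50).
triangular portion: A = ½·55·115 = 3162.50, centroid at (163.33, 38.33).
ΣA = 19837.50 mm²
ΣAX̄ = (16675.00)(72.50) + (3162.50)(163.33) = 1725479.17 mm³
ΣAȲ = (16675.00)(57.50) + (3162.50)(38.33) = 1080041.67 mm³
X̄ = 1725479.17 / 19837.50 = 86.98 mm
Ȳ = 1080041.67 / 19837.50 = 54.44 mm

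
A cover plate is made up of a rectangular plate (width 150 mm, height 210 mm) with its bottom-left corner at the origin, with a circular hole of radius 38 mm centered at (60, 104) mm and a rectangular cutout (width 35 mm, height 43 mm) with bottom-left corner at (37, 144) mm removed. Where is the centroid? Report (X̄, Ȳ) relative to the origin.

X̄ = 78.88 mm, Ȳ = 101.60 mm

Part | A | x̄ᵢ | ȳᵢ | A·x̄ᵢ | A·ȳᵢ
plate | 31500.00 | 75.00 | 105.00 | 2362500.00 | 3307500.00
hole 1 | -4536.46 | 60.00 | 104.00 | -272187.59 | -471791.82
hole 2 | -1505.00 | 54.50 | 165.50 | -82022.50 | -249077.50
Σ | 25458.54 |  |  | 2008289.91 | 2586630.68
X̄ = 2008289.91 / 25458.54 = 78.88 mm
Ȳ = 2586630.68 / 25458.54 = 101.60 mm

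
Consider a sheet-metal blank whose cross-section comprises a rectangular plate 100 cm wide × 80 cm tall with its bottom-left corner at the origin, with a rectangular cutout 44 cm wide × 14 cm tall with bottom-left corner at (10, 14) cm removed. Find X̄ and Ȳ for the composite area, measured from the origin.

Part | A | x̄ᵢ | ȳᵢ | A·x̄ᵢ | A·ȳᵢ
plate | 8000.00 | 50.00 | 40.00 | 400000.00 | 320000.00
hole | -616.00 | 32.00 | 21.00 | -19712.00 | -12936.00
Σ | 7384.00 |  |  | 380288.00 | 307064.00
X̄ = 380288.00 / 7384.00 = 51.50 cm
Ȳ = 307064.00 / 7384.00 = 41.59 cm

X̄ = 51.50 cm, Ȳ = 41.59 cm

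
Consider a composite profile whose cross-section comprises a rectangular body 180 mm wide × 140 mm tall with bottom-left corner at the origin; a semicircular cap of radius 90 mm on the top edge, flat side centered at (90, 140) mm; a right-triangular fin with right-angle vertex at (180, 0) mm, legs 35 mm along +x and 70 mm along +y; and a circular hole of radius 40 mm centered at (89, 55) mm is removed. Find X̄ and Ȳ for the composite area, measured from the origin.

X̄ = 93.80 mm, Ȳ = 110.88 mm

rectangular body: A = 180 × 140 = 25200.00, centroid at (90.00, 70.00).
semicircular top: A = ½π·90² = 12723.45, centroid at (90.00, 178.20).
triangular fin: A = ½·35·70 = 1225.00, centroid at (191.67, 23.33).
hole: A = −π·40² = -5026.55, centroid at (89.00, 55.00).
ΣA = 34121.90 mm²
ΣAX̄ = (25200.00)(90.00) + (12723.45)(90.00) + (1225.00)(191.67) + (-5026.55)(89.00) = 3200539.40 mm³
ΣAȲ = (25200.00)(70.00) + (12723.45)(178.20) + (1225.00)(23.33) + (-5026.55)(55.00) = 3783406.21 mm³
X̄ = 3200539.40 / 34121.90 = 93.80 mm
Ȳ = 3783406.21 / 34121.90 = 110.88 mm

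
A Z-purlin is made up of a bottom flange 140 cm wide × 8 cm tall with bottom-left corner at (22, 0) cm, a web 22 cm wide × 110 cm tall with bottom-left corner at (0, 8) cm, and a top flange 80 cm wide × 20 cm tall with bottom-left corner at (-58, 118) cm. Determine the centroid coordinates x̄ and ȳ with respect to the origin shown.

x̄ = 19.62 cm, ȳ = 70.38 cm

bottom flange: A = 140 × 8 = 1120.00, centroid at (92.00, 4.00).
web: A = 22 × 110 = 2420.00, centroid at (11.00, 63.00).
top flange: A = 80 × 20 = 1600.00, centroid at (-18.00, 128.00).
ΣA = 5140.00 cm²
ΣAx̄ = (1120.00)(92.00) + (2420.00)(11.00) + (1600.00)(-18.00) = 100860.00 cm³
ΣAȳ = (1120.00)(4.00) + (2420.00)(63.00) + (1600.00)(128.00) = 361740.00 cm³
x̄ = 100860.00 / 5140.00 = 19.62 cm
ȳ = 361740.00 / 5140.00 = 70.38 cm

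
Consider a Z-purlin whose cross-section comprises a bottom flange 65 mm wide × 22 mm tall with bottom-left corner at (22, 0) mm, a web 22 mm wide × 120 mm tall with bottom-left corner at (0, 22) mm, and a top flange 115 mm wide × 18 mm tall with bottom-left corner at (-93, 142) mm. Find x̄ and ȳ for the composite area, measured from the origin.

x̄ = 5.45 mm, ȳ = 88.73 mm

bottom flange: A = 65 × 22 = 1430.00, centroid at (54.50, 11.00).
web: A = 22 × 120 = 2640.00, centroid at (11.00, 82.00).
top flange: A = 115 × 18 = 2070.00, centroid at (-35.50, 151.00).
ΣA = 6140.00 mm²
ΣAx̄ = (1430.00)(54.50) + (2640.00)(11.00) + (2070.00)(-35.50) = 33490.00 mm³
ΣAȳ = (1430.00)(11.00) + (2640.00)(82.00) + (2070.00)(151.00) = 544780.00 mm³
x̄ = 33490.00 / 6140.00 = 5.45 mm
ȳ = 544780.00 / 6140.00 = 88.73 mm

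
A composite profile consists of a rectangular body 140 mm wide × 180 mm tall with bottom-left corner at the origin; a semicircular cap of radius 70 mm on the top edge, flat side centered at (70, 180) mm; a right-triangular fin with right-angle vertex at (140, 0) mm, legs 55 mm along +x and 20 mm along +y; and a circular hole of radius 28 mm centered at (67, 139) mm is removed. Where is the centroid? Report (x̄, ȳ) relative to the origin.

x̄ = 71.81 mm, ȳ = 114.36 mm

rectangular body: A = 140 × 180 = 25200.00, centroid at (70.00, 90.00).
semicircular top: A = ½π·70² = 7696.90, centroid at (70.00, 209.71).
triangular fin: A = ½·55·20 = 550.00, centroid at (158.33, 6.67).
hole: A = −π·28² = -2463.01, centroid at (67.00, 139.00).
ΣA = 30983.89 mm²
ΣAx̄ = (25200.00)(70.00) + (7696.90)(70.00) + (550.00)(158.33) + (-2463.01)(67.00) = 2224844.89 mm³
ΣAȳ = (25200.00)(90.00) + (7696.90)(209.71) + (550.00)(6.67) + (-2463.01)(139.00) = 3543417.49 mm³
x̄ = 2224844.89 / 30983.89 = 71.81 mm
ȳ = 3543417.49 / 30983.89 = 114.36 mm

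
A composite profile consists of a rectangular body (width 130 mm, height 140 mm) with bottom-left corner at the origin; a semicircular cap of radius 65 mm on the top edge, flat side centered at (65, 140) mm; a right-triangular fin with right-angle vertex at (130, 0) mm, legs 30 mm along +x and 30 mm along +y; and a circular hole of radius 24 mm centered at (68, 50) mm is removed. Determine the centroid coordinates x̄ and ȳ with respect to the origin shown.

x̄ = 66.21 mm, ȳ = 97.98 mm

rectangular body: A = 130 × 140 = 18200.00, centroid at (65.00, 70.00).
semicircular top: A = ½π·65² = 6636.61, centroid at (65.00, 167.59).
triangular fin: A = ½·30·30 = 450.00, centroid at (140.00, 10.00).
hole: A = −π·24² = -1809.56, centroid at (68.00, 50.00).
ΣA = 23477.06 mm²
ΣAx̄ = (18200.00)(65.00) + (6636.61)(65.00) + (450.00)(140.00) + (-1809.56)(68.00) = 1554330.04 mm³
ΣAȳ = (18200.00)(70.00) + (6636.61)(167.59) + (450.00)(10.00) + (-1809.56)(50.00) = 2300231.49 mm³
x̄ = 1554330.04 / 23477.06 = 66.21 mm
ȳ = 2300231.49 / 23477.06 = 97.98 mm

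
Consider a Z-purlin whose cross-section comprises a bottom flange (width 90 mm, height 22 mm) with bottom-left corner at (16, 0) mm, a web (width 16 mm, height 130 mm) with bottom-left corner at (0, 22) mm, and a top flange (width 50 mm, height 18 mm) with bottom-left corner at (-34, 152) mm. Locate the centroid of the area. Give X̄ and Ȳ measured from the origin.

bottom flange: A = 90 × 22 = 1980.00, centroid at (61.00, 11.00).
web: A = 16 × 130 = 2080.00, centroid at (8.00, 87.00).
top flange: A = 50 × 18 = 900.00, centroid at (-9.00, 161.00).
ΣA = 4960.00 mm², ΣAX̄ = 129320.00 mm³, ΣAȲ = 347640.00 mm³.
X̄ = 129320.00/4960.00 = 26.07 mm; Ȳ = 347640.00/4960.00 = 70.09 mm.

X̄ = 26.07 mm, Ȳ = 70.09 mm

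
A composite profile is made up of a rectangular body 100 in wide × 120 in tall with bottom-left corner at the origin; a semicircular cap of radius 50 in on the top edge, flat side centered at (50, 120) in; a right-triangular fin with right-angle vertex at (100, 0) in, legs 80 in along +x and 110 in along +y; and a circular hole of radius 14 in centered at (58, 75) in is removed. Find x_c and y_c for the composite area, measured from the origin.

rectangular body: A = 100 × 120 = 12000.00, centroid at (50.00, 60.00).
semicircular top: A = ½π·50² = 3926.99, centroid at (50.00, 141.22).
triangular fin: A = ½·80·110 = 4400.00, centroid at (126.67, 36.67).
hole: A = −π·14² = -615.75, centroid at (58.00, 75.00).
ΣA = 19711.24 in²
ΣAx_c = (12000.00)(50.00) + (3926.99)(50.00) + (4400.00)(126.67) + (-615.75)(58.00) = 1317969.25 in³
ΣAy_c = (12000.00)(60.00) + (3926.99)(141.22) + (4400.00)(36.67) + (-615.75)(75.00) = 1389724.15 in³
x_c = 1317969.25 / 19711.24 = 66.86 in
y_c = 1389724.15 / 19711.24 = 70.50 in

x_c = 66.86 in, y_c = 70.50 in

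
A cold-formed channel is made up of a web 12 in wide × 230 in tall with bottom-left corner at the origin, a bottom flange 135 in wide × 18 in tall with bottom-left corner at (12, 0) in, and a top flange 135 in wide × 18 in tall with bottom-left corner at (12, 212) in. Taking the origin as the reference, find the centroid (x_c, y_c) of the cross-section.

web: A = 12 × 230 = 2760.00, centroid at (6.00, 115.00).
bottom flange: A = 135 × 18 = 2430.00, centroid at (79.50, 9.00).
top flange: A = 135 × 18 = 2430.00, centroid at (79.50, 221.00).
ΣA = 7620.00 in², ΣAx_c = 402930.00 in³, ΣAy_c = 876300.00 in³.
x_c = 402930.00/7620.00 = 52.88 in; y_c = 876300.00/7620.00 = 115.00 in.

x_c = 52.88 in, y_c = 115.00 in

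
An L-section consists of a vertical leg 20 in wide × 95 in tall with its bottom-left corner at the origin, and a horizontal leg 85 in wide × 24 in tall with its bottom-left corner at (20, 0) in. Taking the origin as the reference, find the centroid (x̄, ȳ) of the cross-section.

x̄ = 37.18 in, ȳ = 29.12 in

vertical leg: A = 20 × 95 = 1900.00, centroid at (10.00, 47.50).
horizontal leg: A = 85 × 24 = 2040.00, centroid at (62.50, 12.00).
ΣA = 3940.00 in²
ΣAx̄ = (1900.00)(10.00) + (2040.00)(62.50) = 146500.00 in³
ΣAȳ = (1900.00)(47.50) + (2040.00)(12.00) = 114730.00 in³
x̄ = 146500.00 / 3940.00 = 37.18 in
ȳ = 114730.00 / 3940.00 = 29.12 in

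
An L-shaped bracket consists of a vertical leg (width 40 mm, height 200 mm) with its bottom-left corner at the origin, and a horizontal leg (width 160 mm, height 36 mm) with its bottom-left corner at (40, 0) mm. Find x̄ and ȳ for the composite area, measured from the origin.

vertical leg: A = 40 × 200 = 8000.00, centroid at (20.00, 100.00).
horizontal leg: A = 160 × 36 = 5760.00, centroid at (120.00, 18.00).
ΣA = 13760.00 mm²
ΣAx̄ = (8000.00)(20.00) + (5760.00)(120.00) = 851200.00 mm³
ΣAȳ = (8000.00)(100.00) + (5760.00)(18.00) = 903680.00 mm³
x̄ = 851200.00 / 13760.00 = 61.86 mm
ȳ = 903680.00 / 13760.00 = 65.67 mm

x̄ = 61.86 mm, ȳ = 65.67 mm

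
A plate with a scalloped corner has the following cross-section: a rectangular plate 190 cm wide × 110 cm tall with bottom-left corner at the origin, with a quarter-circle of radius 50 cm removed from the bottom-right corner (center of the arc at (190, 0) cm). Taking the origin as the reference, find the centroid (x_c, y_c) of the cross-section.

x_c = 87.35 cm, y_c = 58.50 cm

plate: A = 190 × 110 = 20900.00, centroid at (95.00, 55.00).
removed quarter-circle: A = −¼π·50² = -1963.50, centroid at (168.78, 21.22).
ΣA = 18936.50 cm²
ΣAx_c = (20900.00)(95.00) + (-1963.50)(168.78) = 1654102.54 cm³
ΣAy_c = (20900.00)(55.00) + (-1963.50)(21.22) = 1107833.33 cm³
x_c = 1654102.54 / 18936.50 = 87.35 cm
y_c = 1107833.33 / 18936.50 = 58.50 cm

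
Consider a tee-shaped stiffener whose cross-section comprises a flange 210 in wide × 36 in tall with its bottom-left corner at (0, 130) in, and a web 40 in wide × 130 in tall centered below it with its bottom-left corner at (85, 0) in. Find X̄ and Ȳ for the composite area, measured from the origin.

X̄ = 105.00 in, Ȳ = 114.18 in

web: A = 40 × 130 = 5200.00, centroid at (105.00, 65.00).
flange: A = 210 × 36 = 7560.00, centroid at (105.00, 148.00).
ΣA = 12760.00 in², ΣAX̄ = 1339800.00 in³, ΣAȲ = 1456880.00 in³.
X̄ = 1339800.00/12760.00 = 105.00 in; Ȳ = 1456880.00/12760.00 = 114.18 in.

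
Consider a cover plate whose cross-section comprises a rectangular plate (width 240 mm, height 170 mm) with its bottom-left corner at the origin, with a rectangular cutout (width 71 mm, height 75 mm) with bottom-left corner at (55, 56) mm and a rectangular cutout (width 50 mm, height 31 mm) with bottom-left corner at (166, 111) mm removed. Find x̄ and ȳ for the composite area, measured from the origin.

plate: A = 240 × 170 = 40800.00, centroid at (120.00, 85.00).
hole 1: A = −(71 × 75) = -5325.00, centroid at (90.50, 93.50).
hole 2: A = −(50 × 31) = -1550.00, centroid at (191.00, 126.50).
ΣA = 33925.00 mm², ΣAx̄ = 4118037.50 mm³, ΣAȳ = 2774037.50 mm³.
x̄ = 4118037.50/33925.00 = 121.39 mm; ȳ = 2774037.50/33925.00 = 81.77 mm.

x̄ = 121.39 mm, ȳ = 81.77 mm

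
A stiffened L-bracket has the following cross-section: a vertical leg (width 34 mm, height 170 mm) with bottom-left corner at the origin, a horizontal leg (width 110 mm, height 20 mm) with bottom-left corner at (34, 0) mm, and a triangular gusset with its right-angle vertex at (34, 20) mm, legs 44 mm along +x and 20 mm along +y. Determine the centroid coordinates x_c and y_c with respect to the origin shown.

vertical leg: A = 34 × 170 = 5780.00, centroid at (17.00, 85.00).
horizontal leg: A = 110 × 20 = 2200.00, centroid at (89.00, 10.00).
gusset: A = ½·44·20 = 440.00, centroid at (48.67, 26.67).
ΣA = 8420.00 mm²
ΣAx_c = (5780.00)(17.00) + (2200.00)(89.00) + (440.00)(48.67) = 315473.33 mm³
ΣAy_c = (5780.00)(85.00) + (2200.00)(10.00) + (440.00)(26.67) = 525033.33 mm³
x_c = 315473.33 / 8420.00 = 37.47 mm
y_c = 525033.33 / 8420.00 = 62.36 mm

x_c = 37.47 mm, y_c = 62.36 mm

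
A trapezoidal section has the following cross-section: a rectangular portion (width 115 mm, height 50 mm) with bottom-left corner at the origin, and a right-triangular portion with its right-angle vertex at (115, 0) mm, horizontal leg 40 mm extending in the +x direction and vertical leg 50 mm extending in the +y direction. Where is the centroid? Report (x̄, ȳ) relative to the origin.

rectangular portion: A = 115 × 50 = 5750.00, centroid at (57.50, 25.00).
triangular portion: A = ½·40·50 = 1000.00, centroid at (128.33, 16.67).
ΣA = 6750.00 mm²
ΣAx̄ = (5750.00)(57.50) + (1000.00)(128.33) = 458958.33 mm³
ΣAȳ = (5750.00)(25.00) + (1000.00)(16.67) = 160416.67 mm³
x̄ = 458958.33 / 6750.00 = 67.99 mm
ȳ = 160416.67 / 6750.00 = 23.77 mm

x̄ = 67.99 mm, ȳ = 23.77 mm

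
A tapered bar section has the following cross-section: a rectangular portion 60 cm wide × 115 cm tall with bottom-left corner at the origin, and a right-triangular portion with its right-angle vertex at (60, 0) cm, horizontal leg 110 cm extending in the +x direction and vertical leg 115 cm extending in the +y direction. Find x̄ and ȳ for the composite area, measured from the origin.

rectangular portion: A = 60 × 115 = 6900.00, centroid at (30.00, 57.50).
triangular portion: A = ½·110·115 = 6325.00, centroid at (96.67, 38.33).
ΣA = 13225.00 cm²
ΣAx̄ = (6900.00)(30.00) + (6325.00)(96.67) = 818416.67 cm³
ΣAȳ = (6900.00)(57.50) + (6325.00)(38.33) = 639208.33 cm³
x̄ = 818416.67 / 13225.00 = 61.88 cm
ȳ = 639208.33 / 13225.00 = 48.33 cm

x̄ = 61.88 cm, ȳ = 48.33 cm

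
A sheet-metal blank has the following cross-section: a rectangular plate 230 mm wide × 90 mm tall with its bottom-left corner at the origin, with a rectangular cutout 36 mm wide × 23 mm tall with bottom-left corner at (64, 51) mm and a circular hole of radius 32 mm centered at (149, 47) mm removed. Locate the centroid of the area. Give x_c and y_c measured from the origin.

plate: A = 230 × 90 = 20700.00, centroid at (115.00, 45.00).
hole 1: A = −(36 × 23) = -828.00, centroid at (82.00, 62.50).
hole 2: A = −π·32² = -3216.99, centroid at (149.00, 47.00).
ΣA = 16655.01 mm², ΣAx_c = 1833272.36 mm³, ΣAy_c = 728551.43 mm³.
x_c = 1833272.36/16655.01 = 110.07 mm; y_c = 728551.43/16655.01 = 43.74 mm.

x_c = 110.07 mm, y_c = 43.74 mm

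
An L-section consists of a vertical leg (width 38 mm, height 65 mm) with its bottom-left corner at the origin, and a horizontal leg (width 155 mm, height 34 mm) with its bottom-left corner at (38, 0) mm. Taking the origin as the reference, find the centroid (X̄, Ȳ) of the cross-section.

vertical leg: A = 38 × 65 = 2470.00, centroid at (19.00, 32.50).
horizontal leg: A = 155 × 34 = 5270.00, centroid at (115.50, 17.00).
ΣA = 7740.00 mm²
ΣAX̄ = (2470.00)(19.00) + (5270.00)(115.50) = 655615.00 mm³
ΣAȲ = (2470.00)(32.50) + (5270.00)(17.00) = 169865.00 mm³
X̄ = 655615.00 / 7740.00 = 84.70 mm
Ȳ = 169865.00 / 7740.00 = 21.95 mm

X̄ = 84.70 mm, Ȳ = 21.95 mm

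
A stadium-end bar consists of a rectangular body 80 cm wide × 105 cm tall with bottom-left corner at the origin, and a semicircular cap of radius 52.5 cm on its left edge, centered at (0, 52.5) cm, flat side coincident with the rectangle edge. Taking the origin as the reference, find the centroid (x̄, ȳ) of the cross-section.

x̄ = 18.82 cm, ȳ = 52.50 cm

rectangular body: A = 80 × 105 = 8400.00, centroid at (40.00, 52.50).
semicircular end: A = ½π·52.5² = 4329.51, centroid at (-22.28, 52.50).
ΣA = 12729.51 cm², ΣAx̄ = 239531.25 cm³, ΣAȳ = 668299.14 cm³.
x̄ = 239531.25/12729.51 = 18.82 cm; ȳ = 668299.14/12729.51 = 52.50 cm.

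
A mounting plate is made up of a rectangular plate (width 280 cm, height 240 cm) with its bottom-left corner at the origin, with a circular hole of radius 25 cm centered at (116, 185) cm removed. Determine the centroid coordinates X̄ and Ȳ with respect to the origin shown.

Part | A | x̄ᵢ | ȳᵢ | A·x̄ᵢ | A·ȳᵢ
plate | 67200.00 | 140.00 | 120.00 | 9408000.00 | 8064000.00
hole | -1963.50 | 116.00 | 185.00 | -227765.47 | -363246.65
Σ | 65236.50 |  |  | 9180234.53 | 7700753.35
X̄ = 9180234.53 / 65236.50 = 140.72 cm
Ȳ = 7700753.35 / 65236.50 = 118.04 cm

X̄ = 140.72 cm, Ȳ = 118.04 cm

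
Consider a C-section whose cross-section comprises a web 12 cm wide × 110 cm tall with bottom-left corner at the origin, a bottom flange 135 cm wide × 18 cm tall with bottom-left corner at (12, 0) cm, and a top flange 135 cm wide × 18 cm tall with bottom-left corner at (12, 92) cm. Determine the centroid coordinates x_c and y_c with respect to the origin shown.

web: A = 12 × 110 = 1320.00, centroid at (6.00, 55.00).
bottom flange: A = 135 × 18 = 2430.00, centroid at (79.50, 9.00).
top flange: A = 135 × 18 = 2430.00, centroid at (79.50, 101.00).
ΣA = 6180.00 cm²
ΣAx_c = (1320.00)(6.00) + (2430.00)(79.50) + (2430.00)(79.50) = 394290.00 cm³
ΣAy_c = (1320.00)(55.00) + (2430.00)(9.00) + (2430.00)(101.00) = 339900.00 cm³
x_c = 394290.00 / 6180.00 = 63.80 cm
y_c = 339900.00 / 6180.00 = 55.00 cm

x_c = 63.80 cm, y_c = 55.00 cm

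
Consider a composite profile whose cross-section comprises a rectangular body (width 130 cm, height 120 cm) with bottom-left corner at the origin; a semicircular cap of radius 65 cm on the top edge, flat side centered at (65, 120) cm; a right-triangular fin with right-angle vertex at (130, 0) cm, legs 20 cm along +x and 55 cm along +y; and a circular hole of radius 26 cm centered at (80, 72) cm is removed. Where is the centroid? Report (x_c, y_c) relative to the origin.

x_c = 65.37 cm, y_c = 85.79 cm

Part | A | x̄ᵢ | ȳᵢ | A·x̄ᵢ | A·ȳᵢ
rectangular body | 15600.00 | 65.00 | 60.00 | 1014000.00 | 936000.00
semicircular top | 6636.61 | 65.00 | 147.59 | 431379.94 | 979477.07
triangular fin | 550.00 | 136.67 | 18.33 | 75166.67 | 10083.33
hole | -2123.72 | 80.00 | 72.00 | -169897.33 | -152907.60
Σ | 20662.90 |  |  | 1350649.28 | 1772652.81
x_c = 1350649.28 / 20662.90 = 65.37 cm
y_c = 1772652.81 / 20662.90 = 85.79 cm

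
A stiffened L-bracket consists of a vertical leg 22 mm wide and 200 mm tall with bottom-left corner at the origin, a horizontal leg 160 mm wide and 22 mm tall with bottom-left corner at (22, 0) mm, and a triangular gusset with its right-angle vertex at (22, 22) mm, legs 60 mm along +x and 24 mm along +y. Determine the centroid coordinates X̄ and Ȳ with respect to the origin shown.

vertical leg: A = 22 × 200 = 4400.00, centroid at (11.00, 100.00).
horizontal leg: A = 160 × 22 = 3520.00, centroid at (102.00, 11.00).
gusset: A = ½·60·24 = 720.00, centroid at (42.00, 30.00).
ΣA = 8640.00 mm², ΣAX̄ = 437680.00 mm³, ΣAȲ = 500320.00 mm³.
X̄ = 437680.00/8640.00 = 50.66 mm; Ȳ = 500320.00/8640.00 = 57.91 mm.

X̄ = 50.66 mm, Ȳ = 57.91 mm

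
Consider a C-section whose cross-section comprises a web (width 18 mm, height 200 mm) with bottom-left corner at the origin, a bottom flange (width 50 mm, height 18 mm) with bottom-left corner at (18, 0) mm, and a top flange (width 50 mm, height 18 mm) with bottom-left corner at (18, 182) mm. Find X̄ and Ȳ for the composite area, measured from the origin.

X̄ = 20.33 mm, Ȳ = 100.00 mm

web: A = 18 × 200 = 3600.00, centroid at (9.00, 100.00).
bottom flange: A = 50 × 18 = 900.00, centroid at (43.00, 9.00).
top flange: A = 50 × 18 = 900.00, centroid at (43.00, 191.00).
ΣA = 5400.00 mm²
ΣAX̄ = (3600.00)(9.00) + (900.00)(43.00) + (900.00)(43.00) = 109800.00 mm³
ΣAȲ = (3600.00)(100.00) + (900.00)(9.00) + (900.00)(191.00) = 540000.00 mm³
X̄ = 109800.00 / 5400.00 = 20.33 mm
Ȳ = 540000.00 / 5400.00 = 100.00 mm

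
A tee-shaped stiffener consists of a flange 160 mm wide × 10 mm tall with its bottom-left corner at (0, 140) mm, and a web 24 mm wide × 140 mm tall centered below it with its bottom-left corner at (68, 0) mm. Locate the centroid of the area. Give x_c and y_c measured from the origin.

web: A = 24 × 140 = 3360.00, centroid at (80.00, 70.00).
flange: A = 160 × 10 = 1600.00, centroid at (80.00, 145.00).
ΣA = 4960.00 mm², ΣAx_c = 396800.00 mm³, ΣAy_c = 467200.00 mm³.
x_c = 396800.00/4960.00 = 80.00 mm; y_c = 467200.00/4960.00 = 94.19 mm.

x_c = 80.00 mm, y_c = 94.19 mm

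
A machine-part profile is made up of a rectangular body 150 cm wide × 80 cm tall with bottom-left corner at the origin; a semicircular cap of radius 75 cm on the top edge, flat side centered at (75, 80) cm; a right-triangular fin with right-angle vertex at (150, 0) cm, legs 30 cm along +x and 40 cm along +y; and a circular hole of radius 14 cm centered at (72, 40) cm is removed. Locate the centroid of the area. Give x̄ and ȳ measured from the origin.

rectangular body: A = 150 × 80 = 12000.00, centroid at (75.00, 40.00).
semicircular top: A = ½π·75² = 8835.73, centroid at (75.00, 111.83).
triangular fin: A = ½·30·40 = 600.00, centroid at (160.00, 13.33).
hole: A = −π·14² = -615.75, centroid at (72.00, 40.00).
ΣA = 20819.98 cm²
ΣAx̄ = (12000.00)(75.00) + (8835.73)(75.00) + (600.00)(160.00) + (-615.75)(72.00) = 1614345.54 cm³
ΣAȳ = (12000.00)(40.00) + (8835.73)(111.83) + (600.00)(13.33) + (-615.75)(40.00) = 1451478.26 cm³
x̄ = 1614345.54 / 20819.98 = 77.54 cm
ȳ = 1451478.26 / 20819.98 = 69.72 cm

x̄ = 77.54 cm, ȳ = 69.72 cm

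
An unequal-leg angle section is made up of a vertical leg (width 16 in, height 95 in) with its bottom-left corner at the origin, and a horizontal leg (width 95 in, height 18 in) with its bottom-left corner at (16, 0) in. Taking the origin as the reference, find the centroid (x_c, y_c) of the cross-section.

vertical leg: A = 16 × 95 = 1520.00, centroid at (8.00, 47.50).
horizontal leg: A = 95 × 18 = 1710.00, centroid at (63.50, 9.00).
ΣA = 3230.00 in²
ΣAx_c = (1520.00)(8.00) + (1710.00)(63.50) = 120745.00 in³
ΣAy_c = (1520.00)(47.50) + (1710.00)(9.00) = 87590.00 in³
x_c = 120745.00 / 3230.00 = 37.38 in
y_c = 87590.00 / 3230.00 = 27.12 in

x_c = 37.38 in, y_c = 27.12 in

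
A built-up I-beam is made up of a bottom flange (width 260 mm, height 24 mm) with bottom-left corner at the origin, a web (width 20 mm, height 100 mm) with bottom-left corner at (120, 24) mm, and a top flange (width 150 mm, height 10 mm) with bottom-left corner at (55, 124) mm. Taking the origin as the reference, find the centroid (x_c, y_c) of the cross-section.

Part | A | x̄ᵢ | ȳᵢ | A·x̄ᵢ | A·ȳᵢ
bottom flange | 6240.00 | 130.00 | 12.00 | 811200.00 | 74880.00
web | 2000.00 | 130.00 | 74.00 | 260000.00 | 148000.00
top flange | 1500.00 | 130.00 | 129.00 | 195000.00 | 193500.00
Σ | 9740.00 |  |  | 1266200.00 | 416380.00
x_c = 1266200.00 / 9740.00 = 130.00 mm
y_c = 416380.00 / 9740.00 = 42.75 mm

x_c = 130.00 mm, y_c = 42.75 mm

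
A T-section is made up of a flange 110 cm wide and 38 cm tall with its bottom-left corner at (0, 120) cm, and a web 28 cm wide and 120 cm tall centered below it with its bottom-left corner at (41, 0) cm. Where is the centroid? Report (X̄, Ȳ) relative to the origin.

web: A = 28 × 120 = 3360.00, centroid at (55.00, 60.00).
flange: A = 110 × 38 = 4180.00, centroid at (55.00, 139.00).
ΣA = 7540.00 cm²
ΣAX̄ = (3360.00)(55.00) + (4180.00)(55.00) = 414700.00 cm³
ΣAȲ = (3360.00)(60.00) + (4180.00)(139.00) = 782620.00 cm³
X̄ = 414700.00 / 7540.00 = 55.00 cm
Ȳ = 782620.00 / 7540.00 = 103.80 cm

X̄ = 55.00 cm, Ȳ = 103.80 cm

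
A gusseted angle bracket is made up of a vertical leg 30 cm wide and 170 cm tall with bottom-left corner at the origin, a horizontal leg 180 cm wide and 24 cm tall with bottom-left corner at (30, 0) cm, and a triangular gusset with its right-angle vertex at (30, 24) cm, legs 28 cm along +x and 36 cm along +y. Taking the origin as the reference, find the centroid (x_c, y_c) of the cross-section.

vertical leg: A = 30 × 170 = 5100.00, centroid at (15.00, 85.00).
horizontal leg: A = 180 × 24 = 4320.00, centroid at (120.00, 12.00).
gusset: A = ½·28·36 = 504.00, centroid at (39.33, 36.00).
ΣA = 9924.00 cm², ΣAx_c = 614724.00 cm³, ΣAy_c = 503484.00 cm³.
x_c = 614724.00/9924.00 = 61.94 cm; y_c = 503484.00/9924.00 = 50.73 cm.

x_c = 61.94 cm, y_c = 50.73 cm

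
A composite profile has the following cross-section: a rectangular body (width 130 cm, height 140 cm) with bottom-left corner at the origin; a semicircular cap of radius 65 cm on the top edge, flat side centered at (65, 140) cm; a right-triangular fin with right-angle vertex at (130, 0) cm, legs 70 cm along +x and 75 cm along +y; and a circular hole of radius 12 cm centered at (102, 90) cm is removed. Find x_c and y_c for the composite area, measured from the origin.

rectangular body: A = 130 × 140 = 18200.00, centroid at (65.00, 70.00).
semicircular top: A = ½π·65² = 6636.61, centroid at (65.00, 167.59).
triangular fin: A = ½·70·75 = 2625.00, centroid at (153.33, 25.00).
hole: A = −π·12² = -452.39, centroid at (102.00, 90.00).
ΣA = 27009.23 cm²
ΣAx_c = (18200.00)(65.00) + (6636.61)(65.00) + (2625.00)(153.33) + (-452.39)(102.00) = 1970736.23 cm³
ΣAy_c = (18200.00)(70.00) + (6636.61)(167.59) + (2625.00)(25.00) + (-452.39)(90.00) = 2411119.32 cm³
x_c = 1970736.23 / 27009.23 = 72.97 cm
y_c = 2411119.32 / 27009.23 = 89.27 cm

x_c = 72.97 cm, y_c = 89.27 cm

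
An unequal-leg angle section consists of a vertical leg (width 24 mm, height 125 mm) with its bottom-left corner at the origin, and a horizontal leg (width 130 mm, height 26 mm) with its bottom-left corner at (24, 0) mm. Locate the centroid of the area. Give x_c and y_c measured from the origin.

vertical leg: A = 24 × 125 = 3000.00, centroid at (12.00, 62.50).
horizontal leg: A = 130 × 26 = 3380.00, centroid at (89.00, 13.00).
ΣA = 6380.00 mm², ΣAx_c = 336820.00 mm³, ΣAy_c = 231440.00 mm³.
x_c = 336820.00/6380.00 = 52.79 mm; y_c = 231440.00/6380.00 = 36.28 mm.

x_c = 52.79 mm, y_c = 36.28 mm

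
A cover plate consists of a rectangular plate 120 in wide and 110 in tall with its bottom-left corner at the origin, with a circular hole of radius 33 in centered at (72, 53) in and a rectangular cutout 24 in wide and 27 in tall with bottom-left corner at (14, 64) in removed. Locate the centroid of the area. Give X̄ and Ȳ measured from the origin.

plate: A = 120 × 110 = 13200.00, centroid at (60.00, 55.00).
hole 1: A = −π·33² = -3421.19, centroid at (72.00, 53.00).
hole 2: A = −(24 × 27) = -648.00, centroid at (26.00, 77.50).
ΣA = 9130.81 in², ΣAX̄ = 528826.00 in³, ΣAȲ = 494456.70 in³.
X̄ = 528826.00/9130.81 = 57.92 in; Ȳ = 494456.70/9130.81 = 54.15 in.

X̄ = 57.92 in, Ȳ = 54.15 in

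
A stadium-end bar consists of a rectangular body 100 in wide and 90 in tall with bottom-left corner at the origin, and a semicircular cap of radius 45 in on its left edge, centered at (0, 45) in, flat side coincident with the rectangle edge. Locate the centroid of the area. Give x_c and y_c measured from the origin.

x_c = 31.96 in, y_c = 45.00 in

rectangular body: A = 100 × 90 = 9000.00, centroid at (50.00, 45.00).
semicircular end: A = ½π·45² = 3180.86, centroid at (-19.10, 45.00).
ΣA = 12180.86 in², ΣAx_c = 389250.00 in³, ΣAy_c = 548138.82 in³.
x_c = 389250.00/12180.86 = 31.96 in; y_c = 548138.82/12180.86 = 45.00 in.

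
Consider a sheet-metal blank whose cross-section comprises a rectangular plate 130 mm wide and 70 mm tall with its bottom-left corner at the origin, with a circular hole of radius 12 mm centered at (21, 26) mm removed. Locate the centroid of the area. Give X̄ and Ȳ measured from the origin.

X̄ = 67.30 mm, Ȳ = 35.47 mm

plate: A = 130 × 70 = 9100.00, centroid at (65.00, 35.00).
hole: A = −π·12² = -452.39, centroid at (21.00, 26.00).
ΣA = 8647.61 mm²
ΣAX̄ = (9100.00)(65.00) + (-452.39)(21.00) = 581999.82 mm³
ΣAȲ = (9100.00)(35.00) + (-452.39)(26.00) = 306737.88 mm³
X̄ = 581999.82 / 8647.61 = 67.30 mm
Ȳ = 306737.88 / 8647.61 = 35.47 mm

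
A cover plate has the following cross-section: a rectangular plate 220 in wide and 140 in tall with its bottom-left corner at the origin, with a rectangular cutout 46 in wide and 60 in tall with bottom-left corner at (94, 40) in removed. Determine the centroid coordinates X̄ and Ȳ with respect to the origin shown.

X̄ = 109.31 in, Ȳ = 70.00 in

Part | A | x̄ᵢ | ȳᵢ | A·x̄ᵢ | A·ȳᵢ
plate | 30800.00 | 110.00 | 70.00 | 3388000.00 | 2156000.00
hole | -2760.00 | 117.00 | 70.00 | -322920.00 | -193200.00
Σ | 28040.00 |  |  | 3065080.00 | 1962800.00
X̄ = 3065080.00 / 28040.00 = 109.31 in
Ȳ = 1962800.00 / 28040.00 = 70.00 in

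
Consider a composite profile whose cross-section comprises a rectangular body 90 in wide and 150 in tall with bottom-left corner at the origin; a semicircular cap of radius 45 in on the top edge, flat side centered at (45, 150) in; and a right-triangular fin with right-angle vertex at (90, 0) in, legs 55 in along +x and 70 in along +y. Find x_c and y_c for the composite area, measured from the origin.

x_c = 51.55 in, y_c = 85.74 in

Part | A | x̄ᵢ | ȳᵢ | A·x̄ᵢ | A·ȳᵢ
rectangular body | 13500.00 | 45.00 | 75.00 | 607500.00 | 1012500.00
semicircular top | 3180.86 | 45.00 | 169.10 | 143138.82 | 537879.38
triangular fin | 1925.00 | 108.33 | 23.33 | 208541.67 | 44916.67
Σ | 18605.86 |  |  | 959180.48 | 1595296.05
x_c = 959180.48 / 18605.86 = 51.55 in
y_c = 1595296.05 / 18605.86 = 85.74 in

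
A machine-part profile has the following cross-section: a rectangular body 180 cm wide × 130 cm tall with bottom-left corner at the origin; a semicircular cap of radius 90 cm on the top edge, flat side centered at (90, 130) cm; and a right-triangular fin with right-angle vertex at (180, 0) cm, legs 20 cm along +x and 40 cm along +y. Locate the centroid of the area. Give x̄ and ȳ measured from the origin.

Part | A | x̄ᵢ | ȳᵢ | A·x̄ᵢ | A·ȳᵢ
rectangular body | 23400.00 | 90.00 | 65.00 | 2106000.00 | 1521000.00
semicircular top | 12723.45 | 90.00 | 168.20 | 1145110.52 | 2140048.53
triangular fin | 400.00 | 186.67 | 13.33 | 74666.67 | 5333.33
Σ | 36523.45 |  |  | 3325777.19 | 3666381.87
x̄ = 3325777.19 / 36523.45 = 91.06 cm
ȳ = 3666381.87 / 36523.45 = 100.38 cm

x̄ = 91.06 cm, ȳ = 100.38 cm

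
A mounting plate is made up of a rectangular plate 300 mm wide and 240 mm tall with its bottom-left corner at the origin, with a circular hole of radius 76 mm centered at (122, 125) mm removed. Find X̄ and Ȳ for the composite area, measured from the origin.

plate: A = 300 × 240 = 72000.00, centroid at (150.00, 120.00).
hole: A = −π·76² = -18145.84, centroid at (122.00, 125.00).
ΣA = 53854.16 mm², ΣAX̄ = 8586207.62 mm³, ΣAȲ = 6371770.10 mm³.
X̄ = 8586207.62/53854.16 = 159.43 mm; Ȳ = 6371770.10/53854.16 = 118.32 mm.

X̄ = 159.43 mm, Ȳ = 118.32 mm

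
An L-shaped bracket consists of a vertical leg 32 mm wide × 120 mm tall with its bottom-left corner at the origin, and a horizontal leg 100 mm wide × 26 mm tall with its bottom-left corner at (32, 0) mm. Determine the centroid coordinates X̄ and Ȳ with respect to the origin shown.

X̄ = 42.65 mm, Ȳ = 41.02 mm

Part | A | x̄ᵢ | ȳᵢ | A·x̄ᵢ | A·ȳᵢ
vertical leg | 3840.00 | 16.00 | 60.00 | 61440.00 | 230400.00
horizontal leg | 2600.00 | 82.00 | 13.00 | 213200.00 | 33800.00
Σ | 6440.00 |  |  | 274640.00 | 264200.00
X̄ = 274640.00 / 6440.00 = 42.65 mm
Ȳ = 264200.00 / 6440.00 = 41.02 mm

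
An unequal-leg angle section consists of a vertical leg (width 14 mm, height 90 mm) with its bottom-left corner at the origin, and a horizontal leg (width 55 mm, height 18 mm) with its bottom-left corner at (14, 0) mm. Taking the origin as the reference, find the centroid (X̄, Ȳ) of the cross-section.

vertical leg: A = 14 × 90 = 1260.00, centroid at (7.00, 45.00).
horizontal leg: A = 55 × 18 = 990.00, centroid at (41.50, 9.00).
ΣA = 2250.00 mm²
ΣAX̄ = (1260.00)(7.00) + (990.00)(41.50) = 49905.00 mm³
ΣAȲ = (1260.00)(45.00) + (990.00)(9.00) = 65610.00 mm³
X̄ = 49905.00 / 2250.00 = 22.18 mm
Ȳ = 65610.00 / 2250.00 = 29.16 mm

X̄ = 22.18 mm, Ȳ = 29.16 mm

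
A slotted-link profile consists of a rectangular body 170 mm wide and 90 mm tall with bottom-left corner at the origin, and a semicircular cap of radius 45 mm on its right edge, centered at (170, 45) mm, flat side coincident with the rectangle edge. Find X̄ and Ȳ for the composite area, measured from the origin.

X̄ = 102.92 mm, Ȳ = 45.00 mm

rectangular body: A = 170 × 90 = 15300.00, centroid at (85.00, 45.00).
semicircular end: A = ½π·45² = 3180.86, centroid at (189.10, 45.00).
ΣA = 18480.86 mm²
ΣAX̄ = (15300.00)(85.00) + (3180.86)(189.10) = 1901996.64 mm³
ΣAȲ = (15300.00)(45.00) + (3180.86)(45.00) = 831638.82 mm³
X̄ = 1901996.64 / 18480.86 = 102.92 mm
Ȳ = 831638.82 / 18480.86 = 45.00 mm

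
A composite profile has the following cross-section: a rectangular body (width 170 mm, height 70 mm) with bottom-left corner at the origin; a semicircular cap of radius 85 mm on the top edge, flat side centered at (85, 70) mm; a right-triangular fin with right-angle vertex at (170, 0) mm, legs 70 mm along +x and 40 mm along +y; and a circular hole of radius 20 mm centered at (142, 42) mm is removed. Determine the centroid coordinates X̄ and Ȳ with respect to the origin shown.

Part | A | x̄ᵢ | ȳᵢ | A·x̄ᵢ | A·ȳᵢ
rectangular body | 11900.00 | 85.00 | 35.00 | 1011500.00 | 416500.00
semicircular top | 11349.00 | 85.00 | 106.08 | 964665.29 | 1203846.91
triangular fin | 1400.00 | 193.33 | 13.33 | 270666.67 | 18666.67
hole | -1256.64 | 142.00 | 42.00 | -178442.46 | -52778.76
Σ | 23392.37 |  |  | 2068389.50 | 1586234.82
X̄ = 2068389.50 / 23392.37 = 88.42 mm
Ȳ = 1586234.82 / 23392.37 = 67.81 mm

X̄ = 88.42 mm, Ȳ = 67.81 mm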